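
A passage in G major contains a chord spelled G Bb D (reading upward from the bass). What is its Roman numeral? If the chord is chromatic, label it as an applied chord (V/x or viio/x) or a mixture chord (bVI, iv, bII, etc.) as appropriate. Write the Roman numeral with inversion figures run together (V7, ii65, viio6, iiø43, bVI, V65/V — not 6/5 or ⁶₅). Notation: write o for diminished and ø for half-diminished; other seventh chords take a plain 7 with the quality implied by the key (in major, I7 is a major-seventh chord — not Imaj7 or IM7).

i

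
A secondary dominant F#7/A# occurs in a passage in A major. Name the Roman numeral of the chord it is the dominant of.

ii

The chord is a dominant seventh chord on F#.
A dominant resolves down a perfect fifth: F# → B. In A major, B is scale degree 2, i.e. ii.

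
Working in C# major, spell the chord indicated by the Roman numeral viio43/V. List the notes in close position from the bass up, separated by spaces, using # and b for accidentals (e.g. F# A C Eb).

C# E F## A#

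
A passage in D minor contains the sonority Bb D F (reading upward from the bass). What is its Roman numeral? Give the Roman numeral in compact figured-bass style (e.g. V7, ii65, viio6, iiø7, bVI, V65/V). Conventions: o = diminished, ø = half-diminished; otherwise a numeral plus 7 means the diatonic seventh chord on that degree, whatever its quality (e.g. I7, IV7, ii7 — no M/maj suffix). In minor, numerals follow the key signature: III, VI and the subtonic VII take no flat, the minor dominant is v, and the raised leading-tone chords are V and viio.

Stacked in thirds the chord is Bb-D-F: a major triad on Bb.
In D minor, Bb is the submediant; the diatonic major triad there is VI.

VI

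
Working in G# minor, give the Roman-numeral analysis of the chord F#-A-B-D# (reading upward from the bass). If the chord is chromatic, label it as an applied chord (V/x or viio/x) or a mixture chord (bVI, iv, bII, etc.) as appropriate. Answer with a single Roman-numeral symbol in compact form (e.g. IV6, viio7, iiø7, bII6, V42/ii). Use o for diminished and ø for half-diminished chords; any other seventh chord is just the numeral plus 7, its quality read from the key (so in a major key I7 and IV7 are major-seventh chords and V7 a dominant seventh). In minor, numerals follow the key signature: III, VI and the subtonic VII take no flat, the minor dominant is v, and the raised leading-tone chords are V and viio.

Stacked in thirds the chord is B-D#-F#-A: a dominant seventh chord on B.
B is not a diatonic chord root with this quality in G# minor, but it lies a perfect fifth above E (VI), so the chord functions as an applied dominant of VI.
With F# in the bass the chord is in second inversion, so the figured bass is 43.

V43/VI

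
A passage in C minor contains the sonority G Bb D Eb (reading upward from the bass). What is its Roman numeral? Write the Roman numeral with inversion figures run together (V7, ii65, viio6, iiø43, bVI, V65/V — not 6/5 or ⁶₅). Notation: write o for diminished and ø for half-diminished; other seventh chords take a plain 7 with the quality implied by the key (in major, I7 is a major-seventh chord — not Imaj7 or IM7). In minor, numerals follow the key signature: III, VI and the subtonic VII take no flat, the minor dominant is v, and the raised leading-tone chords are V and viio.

III65

Stacked in thirds the chord is Eb-G-Bb-D: a major seventh chord on Eb.
Eb is scale degree 3 in C minor, and a major seventh chord on that degree is written III7.
With G in the bass the chord is in first inversion, so the figured bass is 65.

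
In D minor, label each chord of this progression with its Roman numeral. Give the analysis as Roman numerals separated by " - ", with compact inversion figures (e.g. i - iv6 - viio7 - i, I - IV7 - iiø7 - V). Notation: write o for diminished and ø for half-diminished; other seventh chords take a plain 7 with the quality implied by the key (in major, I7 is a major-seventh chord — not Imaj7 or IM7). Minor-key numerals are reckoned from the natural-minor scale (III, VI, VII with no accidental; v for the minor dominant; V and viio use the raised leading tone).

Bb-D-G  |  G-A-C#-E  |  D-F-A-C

iv6 - V42 - i7

Bb-D-G: minor triad on G = scale degree 4 → iv6.
G-A-C#-E has root A, degree 5 in D minor, so V42.
D-F-A-C: root D is the tonic; minor seventh chord there is i7.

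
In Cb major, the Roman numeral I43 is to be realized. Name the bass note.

Gb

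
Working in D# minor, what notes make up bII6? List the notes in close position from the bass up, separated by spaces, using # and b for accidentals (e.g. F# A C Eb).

bII6 is the Neapolitan sixth — a major triad on the lowered second degree, here in its customary first inversion. In D# minor that root is E.
So the chord is E-G#-B.
With the 6 figure the chord is in first inversion; from the bass G# upward in close position it reads G#-B-E.

G# B E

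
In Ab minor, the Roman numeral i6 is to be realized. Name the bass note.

Cb

i in Ab minor has root Ab; the chord is Ab-Cb-Eb.
The figure 6 means first inversion — the third is in the bass.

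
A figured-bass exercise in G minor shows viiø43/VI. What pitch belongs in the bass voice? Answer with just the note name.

Ab

The applied chord viiø43/VI is rooted on D: D-F-Ab-C.
The figure 43 means second inversion — the fifth is in the bass.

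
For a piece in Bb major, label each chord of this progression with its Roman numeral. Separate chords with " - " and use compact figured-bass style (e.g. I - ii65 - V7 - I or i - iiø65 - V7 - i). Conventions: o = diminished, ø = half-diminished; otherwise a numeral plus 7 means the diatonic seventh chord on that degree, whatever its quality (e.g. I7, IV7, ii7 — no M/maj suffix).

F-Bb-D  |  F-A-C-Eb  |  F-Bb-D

I64 - V7 - I64

F-Bb-D: root Bb is the tonic; major triad there is I64.
F-A-C-Eb: root F is the dominant; dominant seventh chord there is V7.
F-Bb-D: major triad on Bb = scale degree 1 → I64.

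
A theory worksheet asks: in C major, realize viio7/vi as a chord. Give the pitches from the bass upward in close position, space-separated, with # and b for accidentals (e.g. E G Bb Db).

viio7/vi is a secondary leading-tone chord. The target vi is A in C major; the applied chord is rooted a semitone below, on G#.
Building a fully diminished seventh chord on G# gives G#-B-D-F.

G# B D F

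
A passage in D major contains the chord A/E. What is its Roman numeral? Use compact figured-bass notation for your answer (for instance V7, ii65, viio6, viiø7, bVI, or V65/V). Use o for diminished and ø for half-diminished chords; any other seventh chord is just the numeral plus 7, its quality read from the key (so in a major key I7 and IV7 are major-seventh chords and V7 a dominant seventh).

V64

Stacked in thirds the chord is A-C#-E: a major triad on A.
A is scale degree 5 in D major, and a major triad on that degree is written V.
With E in the bass the chord is in second inversion, so the figured bass is 64.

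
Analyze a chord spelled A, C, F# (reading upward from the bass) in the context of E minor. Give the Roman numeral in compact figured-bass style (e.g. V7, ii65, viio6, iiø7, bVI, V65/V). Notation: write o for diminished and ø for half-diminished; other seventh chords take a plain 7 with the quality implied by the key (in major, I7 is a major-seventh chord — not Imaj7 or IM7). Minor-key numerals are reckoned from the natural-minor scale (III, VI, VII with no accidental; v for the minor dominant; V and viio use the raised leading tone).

Stacked in thirds the chord is F#-A-C: a diminished triad on F#.
In E minor, F# is the supertonic; the diatonic diminished triad there is iio.
With A in the bass the chord is in first inversion, so the figured bass is 6.

iio6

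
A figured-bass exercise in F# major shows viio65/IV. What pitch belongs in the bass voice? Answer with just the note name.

C#

The applied chord viio65/IV is rooted on A#: A#-C#-E-G.
The figure 65 means first inversion — the third is in the bass.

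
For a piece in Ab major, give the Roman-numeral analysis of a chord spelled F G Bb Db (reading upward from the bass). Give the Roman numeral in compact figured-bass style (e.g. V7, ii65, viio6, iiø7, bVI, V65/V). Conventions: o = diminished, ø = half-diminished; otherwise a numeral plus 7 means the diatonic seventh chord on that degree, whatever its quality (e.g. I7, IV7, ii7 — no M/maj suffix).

The pitches G-Bb-Db-F form a half-diminished seventh chord rooted on G.
G is scale degree 7 in Ab major, and a half-diminished seventh chord on that degree is written viiø7.
With F in the bass the chord is in third inversion, so the figured bass is 42.

viiø42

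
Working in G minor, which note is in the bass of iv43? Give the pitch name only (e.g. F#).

iv in G minor has root C; the chord is C-Eb-G-Bb.
The figure 43 means second inversion — the fifth is in the bass.

G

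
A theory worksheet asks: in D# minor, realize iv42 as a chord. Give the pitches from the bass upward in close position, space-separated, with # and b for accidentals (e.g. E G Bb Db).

F# G# B D#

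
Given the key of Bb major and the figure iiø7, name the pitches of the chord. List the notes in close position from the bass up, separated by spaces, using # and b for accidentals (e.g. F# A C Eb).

Scale degree 2 in Bb major is C; here the chord built on it is altered to a half-diminished seventh chord. iiø7 is the half-diminished supertonic seventh, borrowed from the parallel minor.
So the chord is C-Eb-Gb-Bb, a half-diminished seventh chord.

C Eb Gb Bb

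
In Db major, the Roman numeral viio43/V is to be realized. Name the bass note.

Db

The applied chord viio43/V is rooted on G: G-Bb-Db-Fb.
The figure 43 means second inversion — the fifth is in the bass.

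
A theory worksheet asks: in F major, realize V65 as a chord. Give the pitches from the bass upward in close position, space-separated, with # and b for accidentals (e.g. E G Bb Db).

E G Bb C

In F major, the dominant is C, and the diatonic chord built there is a dominant seventh chord.
Stacking thirds from C gives C-E-G-Bb.
With the 65 figure the chord is in first inversion; from the bass E upward in close position it reads E-G-Bb-C.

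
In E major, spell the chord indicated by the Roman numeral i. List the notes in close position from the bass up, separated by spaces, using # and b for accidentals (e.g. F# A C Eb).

i is the minor tonic, borrowed from the parallel minor. In E major that root is E.
So the chord is E-G-B, a minor triad.

E G B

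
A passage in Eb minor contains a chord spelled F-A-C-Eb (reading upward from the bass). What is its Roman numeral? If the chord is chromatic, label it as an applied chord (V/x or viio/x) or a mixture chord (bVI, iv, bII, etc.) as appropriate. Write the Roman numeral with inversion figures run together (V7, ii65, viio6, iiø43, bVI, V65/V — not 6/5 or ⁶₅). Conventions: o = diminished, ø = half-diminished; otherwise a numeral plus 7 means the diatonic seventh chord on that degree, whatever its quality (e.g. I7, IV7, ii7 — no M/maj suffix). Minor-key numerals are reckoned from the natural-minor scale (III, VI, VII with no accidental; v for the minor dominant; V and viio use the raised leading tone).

V7/V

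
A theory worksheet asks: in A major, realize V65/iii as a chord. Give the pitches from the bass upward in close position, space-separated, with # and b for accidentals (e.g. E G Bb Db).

B# D# F# G#

V65/iii is a secondary dominant — the dominant seventh of iii. iii in A major is C#, so the applied chord's root is G#, a perfect fifth above.
Building a dominant seventh chord on G# gives G#-B#-D#-F#.
With the 65 figure the chord is in first inversion; from the bass B# upward in close position it reads B#-D#-F#-G#.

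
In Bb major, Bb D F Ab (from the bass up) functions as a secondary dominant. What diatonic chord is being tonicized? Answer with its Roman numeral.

IV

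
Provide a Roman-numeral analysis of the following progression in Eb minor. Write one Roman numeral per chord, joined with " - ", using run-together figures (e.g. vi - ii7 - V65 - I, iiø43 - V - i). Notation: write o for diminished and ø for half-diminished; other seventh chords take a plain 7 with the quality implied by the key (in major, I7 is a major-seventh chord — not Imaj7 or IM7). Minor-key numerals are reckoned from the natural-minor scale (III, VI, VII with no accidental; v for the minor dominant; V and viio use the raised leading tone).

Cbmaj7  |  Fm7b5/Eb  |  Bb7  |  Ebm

VI7 - iiø42 - V7 - i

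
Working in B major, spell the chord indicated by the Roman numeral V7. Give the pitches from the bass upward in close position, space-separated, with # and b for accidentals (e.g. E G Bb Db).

F# A# C# E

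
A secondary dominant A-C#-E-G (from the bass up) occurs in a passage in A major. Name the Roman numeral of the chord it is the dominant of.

The chord is a dominant seventh chord on A.
A dominant resolves down a perfect fifth: A → D. In A major, D is scale degree 4, i.e. IV.

IV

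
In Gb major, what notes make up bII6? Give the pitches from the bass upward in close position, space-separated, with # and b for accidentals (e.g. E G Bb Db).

bII6 is the Neapolitan sixth — a major triad on the lowered second degree, here in its customary first inversion. In Gb major that root is Abb.
So the chord is Abb-Cb-Ebb.
With the 6 figure the chord is in first inversion; from the bass Cb upward in close position it reads Cb-Ebb-Abb.

Cb Ebb Abb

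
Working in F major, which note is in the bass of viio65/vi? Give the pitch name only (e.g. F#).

The applied chord viio65/vi is rooted on C#: C#-E-G-Bb.
The figure 65 means first inversion — the third is in the bass.

E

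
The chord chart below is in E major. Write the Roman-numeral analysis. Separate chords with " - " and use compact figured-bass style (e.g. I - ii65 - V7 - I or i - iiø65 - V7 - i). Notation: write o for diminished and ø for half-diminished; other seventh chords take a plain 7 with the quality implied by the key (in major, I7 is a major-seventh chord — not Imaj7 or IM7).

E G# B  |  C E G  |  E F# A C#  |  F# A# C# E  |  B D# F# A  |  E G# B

E-G#-B: root E is the tonic; major triad there is I.
C-E-G: C with this quality isn't in the key; it's bVI, borrowed from the parallel minor.
E-F#-A-C#: minor seventh chord on F# = scale degree 2 → ii42.
F#-A#-C#-E is the secondary dominant of V (dominant seventh chord on F#): V7/V.
B-D#-F#-A has root B, degree 5 in E major, so V7.
E-G#-B: major triad on E = scale degree 1 → I.

I - bVI - ii42 - V7/V - V7 - I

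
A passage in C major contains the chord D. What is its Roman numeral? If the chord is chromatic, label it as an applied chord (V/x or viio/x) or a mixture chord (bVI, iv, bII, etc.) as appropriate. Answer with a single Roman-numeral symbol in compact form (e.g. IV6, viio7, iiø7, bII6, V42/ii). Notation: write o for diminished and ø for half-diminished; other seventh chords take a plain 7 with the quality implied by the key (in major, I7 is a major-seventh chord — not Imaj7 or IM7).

Stacked in thirds the chord is D-F#-A: a major triad on D.
D is not a diatonic chord root with this quality in C major, but it lies a perfect fifth above G (V), so the chord functions as an applied dominant of V.

V/V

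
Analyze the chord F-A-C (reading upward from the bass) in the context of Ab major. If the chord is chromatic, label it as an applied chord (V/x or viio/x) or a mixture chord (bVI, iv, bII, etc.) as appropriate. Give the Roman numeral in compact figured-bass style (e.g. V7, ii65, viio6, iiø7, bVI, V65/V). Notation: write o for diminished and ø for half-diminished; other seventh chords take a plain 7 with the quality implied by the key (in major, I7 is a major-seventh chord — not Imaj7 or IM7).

V/ii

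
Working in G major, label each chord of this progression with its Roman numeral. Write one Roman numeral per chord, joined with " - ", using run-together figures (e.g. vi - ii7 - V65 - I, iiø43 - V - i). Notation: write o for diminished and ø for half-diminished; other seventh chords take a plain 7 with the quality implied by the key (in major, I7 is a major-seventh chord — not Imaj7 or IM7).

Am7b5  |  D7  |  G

Am7b5 is non-diatonic — iiø7, a mixture chord from G minor.
D7: dominant seventh chord on D = scale degree 5 → V7.
G has root G, degree 1 in G major, so I.

iiø7 - V7 - I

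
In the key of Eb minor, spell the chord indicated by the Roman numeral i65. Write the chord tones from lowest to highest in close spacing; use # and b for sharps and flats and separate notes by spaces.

Gb Bb Db Eb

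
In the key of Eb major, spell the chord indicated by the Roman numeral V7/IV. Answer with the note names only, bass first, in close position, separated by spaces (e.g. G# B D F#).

The slash means an applied dominant: we want the dominant of IV. In Eb major, IV is Ab major, and its dominant is built on Eb.
Building a dominant seventh chord on Eb gives Eb-G-Bb-Db.

Eb G Bb Db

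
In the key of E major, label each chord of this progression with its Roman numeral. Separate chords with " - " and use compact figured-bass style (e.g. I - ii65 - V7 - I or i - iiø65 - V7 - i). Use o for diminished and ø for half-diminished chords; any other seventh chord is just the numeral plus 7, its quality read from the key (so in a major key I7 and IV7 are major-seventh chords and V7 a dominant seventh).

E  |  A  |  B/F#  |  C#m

I - IV - V64 - vi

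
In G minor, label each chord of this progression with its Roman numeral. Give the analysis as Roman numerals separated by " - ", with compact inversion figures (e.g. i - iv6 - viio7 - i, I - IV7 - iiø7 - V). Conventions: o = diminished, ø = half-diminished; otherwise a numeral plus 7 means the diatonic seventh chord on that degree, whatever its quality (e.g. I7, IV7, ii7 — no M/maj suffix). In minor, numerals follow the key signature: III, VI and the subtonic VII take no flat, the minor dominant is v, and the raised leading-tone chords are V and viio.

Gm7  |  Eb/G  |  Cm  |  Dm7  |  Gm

i7 - VI6 - iv - v7 - i

Gm7: minor seventh chord on G = scale degree 1 → i7.
Eb/G: major triad on Eb = scale degree 6 → VI6.
Cm has root C, degree 4 in G minor, so iv.
Dm7: minor seventh chord on D = scale degree 5 → v7.
Gm: root G is the tonic; minor triad there is i.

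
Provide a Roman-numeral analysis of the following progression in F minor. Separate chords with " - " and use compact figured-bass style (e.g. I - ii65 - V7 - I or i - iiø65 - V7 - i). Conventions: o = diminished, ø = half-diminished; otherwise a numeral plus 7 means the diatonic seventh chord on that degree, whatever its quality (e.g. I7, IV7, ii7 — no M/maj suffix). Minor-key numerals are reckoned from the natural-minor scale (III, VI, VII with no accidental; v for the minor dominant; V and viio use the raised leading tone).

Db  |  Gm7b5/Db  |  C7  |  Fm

VI - iiø43 - V7 - i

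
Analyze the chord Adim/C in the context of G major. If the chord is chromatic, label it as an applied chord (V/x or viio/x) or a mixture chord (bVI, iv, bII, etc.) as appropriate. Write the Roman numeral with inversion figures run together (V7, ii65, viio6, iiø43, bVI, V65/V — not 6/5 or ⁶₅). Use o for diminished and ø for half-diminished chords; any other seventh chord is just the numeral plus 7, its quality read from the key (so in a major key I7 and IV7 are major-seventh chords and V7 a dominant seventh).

iio6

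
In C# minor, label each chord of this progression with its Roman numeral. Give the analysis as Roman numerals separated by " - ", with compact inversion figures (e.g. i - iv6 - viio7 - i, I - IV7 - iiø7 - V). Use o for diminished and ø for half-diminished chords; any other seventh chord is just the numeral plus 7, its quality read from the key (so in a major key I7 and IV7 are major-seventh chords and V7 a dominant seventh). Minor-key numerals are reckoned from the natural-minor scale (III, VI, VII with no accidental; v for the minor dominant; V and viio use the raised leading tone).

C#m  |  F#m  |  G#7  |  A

i - iv - V7 - VI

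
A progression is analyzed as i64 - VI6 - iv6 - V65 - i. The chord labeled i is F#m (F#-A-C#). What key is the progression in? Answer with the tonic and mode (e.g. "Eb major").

F# minor

The anchor chord is a minor triad on F#, labeled i.
If F# is scale degree 1 and the mode makes that degree carry a minor triad, the tonic is F# and the mode is minor.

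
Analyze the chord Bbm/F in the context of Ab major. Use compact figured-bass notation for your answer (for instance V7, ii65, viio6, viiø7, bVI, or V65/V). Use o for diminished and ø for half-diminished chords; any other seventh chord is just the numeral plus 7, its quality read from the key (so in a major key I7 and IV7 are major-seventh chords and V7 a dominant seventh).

ii64

The pitches Bb-Db-F form a minor triad rooted on Bb.
In Ab major, Bb is the supertonic; the diatonic minor triad there is ii.
With F in the bass the chord is in second inversion, so the figured bass is 64.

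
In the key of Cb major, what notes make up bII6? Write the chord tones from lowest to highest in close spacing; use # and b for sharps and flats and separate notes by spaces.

Fb Abb Dbb

bII6 is the Neapolitan sixth — a major triad on the lowered second degree, here in its customary first inversion. In Cb major that root is Dbb.
So the chord is Dbb-Fb-Abb, a major triad.
The figured bass 6 indicates first inversion, placing the third (Fb) in the bass: Fb-Abb-Dbb.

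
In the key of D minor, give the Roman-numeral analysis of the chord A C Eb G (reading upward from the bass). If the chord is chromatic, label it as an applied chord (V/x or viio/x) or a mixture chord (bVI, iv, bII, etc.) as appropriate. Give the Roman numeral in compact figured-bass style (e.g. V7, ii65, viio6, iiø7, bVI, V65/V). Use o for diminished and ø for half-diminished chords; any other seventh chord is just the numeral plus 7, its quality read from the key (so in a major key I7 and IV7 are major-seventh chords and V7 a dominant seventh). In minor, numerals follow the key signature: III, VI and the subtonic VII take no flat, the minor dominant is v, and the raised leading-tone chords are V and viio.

Stacked in thirds the chord is A-C-Eb-G: a half-diminished seventh chord on A.
A sits a half step below Bb (VI in D minor); a diminished chord there is the applied leading-tone chord of VI.

viiø7/VI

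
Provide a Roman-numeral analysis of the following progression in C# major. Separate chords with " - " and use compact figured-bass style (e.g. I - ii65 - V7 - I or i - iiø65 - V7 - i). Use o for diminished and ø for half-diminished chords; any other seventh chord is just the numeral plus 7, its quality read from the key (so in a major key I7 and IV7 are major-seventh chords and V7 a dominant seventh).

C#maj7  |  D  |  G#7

C#maj7: root C# is the tonic; major seventh chord there is I7.
D is non-diatonic — a major triad on the lowered supertonic (D): the Neapolitan chord, bII.
G#7: dominant seventh chord on G# = scale degree 5 → V7.

I7 - bII - V7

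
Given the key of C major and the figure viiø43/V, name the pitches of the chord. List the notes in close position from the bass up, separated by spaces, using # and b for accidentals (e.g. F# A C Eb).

C E F# A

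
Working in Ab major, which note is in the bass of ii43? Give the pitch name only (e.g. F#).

F

ii in Ab major has root Bb; the chord is Bb-Db-F-Ab.
The figure 43 means second inversion — the fifth is in the bass.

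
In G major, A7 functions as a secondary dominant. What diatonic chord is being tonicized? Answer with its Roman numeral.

V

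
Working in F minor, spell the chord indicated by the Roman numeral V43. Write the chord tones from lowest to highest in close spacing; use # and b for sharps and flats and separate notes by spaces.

G Bb C E

In F minor, the fifth degree is C. The dominant is major (leading tone raised), so V is a dominant seventh chord.
Stacking thirds from C gives C-E-G-Bb.
With the 43 figure the chord is in second inversion; from the bass G upward in close position it reads G-Bb-C-E.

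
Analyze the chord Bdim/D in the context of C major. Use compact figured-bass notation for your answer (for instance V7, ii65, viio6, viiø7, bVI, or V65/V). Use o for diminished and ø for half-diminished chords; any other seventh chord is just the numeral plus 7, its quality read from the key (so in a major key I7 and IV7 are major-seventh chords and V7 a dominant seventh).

viio6

Stacked in thirds the chord is B-D-F: a diminished triad on B.
In C major, B is the leading tone; the diatonic diminished triad there is viio.
With D in the bass the chord is in first inversion, so the figured bass is 6.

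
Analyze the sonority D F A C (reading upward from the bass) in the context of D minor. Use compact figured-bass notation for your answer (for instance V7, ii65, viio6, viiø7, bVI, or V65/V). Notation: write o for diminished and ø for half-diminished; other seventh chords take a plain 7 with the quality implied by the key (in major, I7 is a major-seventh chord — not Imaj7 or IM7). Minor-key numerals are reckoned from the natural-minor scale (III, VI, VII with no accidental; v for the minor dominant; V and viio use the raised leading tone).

Stacked in thirds the chord is D-F-A-C: a minor seventh chord on D.
In D minor, D is the tonic; the diatonic minor seventh chord there is i7.

i7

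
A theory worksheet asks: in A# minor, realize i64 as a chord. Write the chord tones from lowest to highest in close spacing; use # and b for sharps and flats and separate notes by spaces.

E# A# C#

The numeral's case and figure indicate a minor triad. In A# minor its root, the tonic, is A#.
That chord is spelled A#-C#-E#.
The figured bass 64 indicates second inversion, placing the fifth (E#) in the bass: E#-A#-C#.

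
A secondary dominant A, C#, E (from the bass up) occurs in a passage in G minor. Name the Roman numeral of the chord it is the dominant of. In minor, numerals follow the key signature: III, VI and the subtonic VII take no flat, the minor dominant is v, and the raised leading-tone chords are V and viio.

V

The chord is a major triad on A.
A dominant resolves down a perfect fifth: A → D. In G minor, D is scale degree 5, i.e. V.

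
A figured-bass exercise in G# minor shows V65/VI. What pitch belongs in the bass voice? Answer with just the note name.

The applied chord V65/VI is rooted on B: B-D#-F#-A.
The figure 65 means first inversion — the third is in the bass.

D#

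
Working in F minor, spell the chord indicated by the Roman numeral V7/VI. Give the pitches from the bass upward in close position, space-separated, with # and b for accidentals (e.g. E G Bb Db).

Ab C Eb Gb

The slash means an applied dominant: we want the dominant of VI. In F minor, VI is Db major, and its dominant is built on Ab.
Building a dominant seventh chord on Ab gives Ab-C-Eb-Gb.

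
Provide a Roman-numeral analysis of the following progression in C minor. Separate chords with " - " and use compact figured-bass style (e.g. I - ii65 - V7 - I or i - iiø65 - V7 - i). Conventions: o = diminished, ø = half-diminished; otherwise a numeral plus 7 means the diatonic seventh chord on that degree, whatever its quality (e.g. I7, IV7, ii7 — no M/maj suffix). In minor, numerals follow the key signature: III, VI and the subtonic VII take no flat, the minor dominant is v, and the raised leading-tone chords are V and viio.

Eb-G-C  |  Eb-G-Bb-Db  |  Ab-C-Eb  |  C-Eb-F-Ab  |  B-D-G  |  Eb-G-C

Eb-G-C has root C, degree 1 in C minor, so i6.
Eb-G-Bb-Db is the secondary dominant of VI (dominant seventh chord on Eb): V7/VI.
Ab-C-Eb has root Ab, degree 6 in C minor, so VI.
C-Eb-F-Ab: minor seventh chord on F = scale degree 4 → iv43.
B-D-G: major triad on G = scale degree 5 → V6.
Eb-G-C: minor triad on C = scale degree 1 → i6.

i6 - V7/VI - VI - iv43 - V6 - i6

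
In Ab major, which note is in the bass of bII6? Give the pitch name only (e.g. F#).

bII in Ab major has root Bbb; the chord is Bbb-Db-Fb.
The figure 6 means first inversion — the third is in the bass.

Db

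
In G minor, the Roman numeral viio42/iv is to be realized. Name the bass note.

Ab

The applied chord viio42/iv is rooted on B: B-D-F-Ab.
The figure 42 means third inversion — the seventh is in the bass.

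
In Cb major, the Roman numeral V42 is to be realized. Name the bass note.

Fb

V in Cb major has root Gb; the chord is Gb-Bb-Db-Fb.
The figure 42 means third inversion — the seventh is in the bass.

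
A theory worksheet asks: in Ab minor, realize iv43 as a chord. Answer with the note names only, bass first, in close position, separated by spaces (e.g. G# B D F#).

The numeral's case and figure indicate a minor seventh chord. In Ab minor its root, the subdominant, is Db.
Stacking thirds from Db gives Db-Fb-Ab-Cb.
The figured bass 43 indicates second inversion, placing the fifth (Ab) in the bass: Ab-Cb-Db-Fb.

Ab Cb Db Fb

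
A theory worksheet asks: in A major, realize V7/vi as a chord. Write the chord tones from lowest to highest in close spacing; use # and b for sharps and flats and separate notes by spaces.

V7/vi is a secondary dominant — the dominant seventh of vi. vi in A major is F#, so the applied chord's root is C#, a perfect fifth above.
Building a dominant seventh chord on C# gives C#-E#-G#-B.

C# E# G# B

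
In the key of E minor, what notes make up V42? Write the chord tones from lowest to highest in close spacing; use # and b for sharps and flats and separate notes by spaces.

A B D# F#

In E minor, scale degree 5 is B. The dominant is major (leading tone raised), so V is a dominant seventh chord.
That chord is spelled B-D#-F#-A.
The figured bass 42 indicates third inversion, placing the seventh (A) in the bass: A-B-D#-F#.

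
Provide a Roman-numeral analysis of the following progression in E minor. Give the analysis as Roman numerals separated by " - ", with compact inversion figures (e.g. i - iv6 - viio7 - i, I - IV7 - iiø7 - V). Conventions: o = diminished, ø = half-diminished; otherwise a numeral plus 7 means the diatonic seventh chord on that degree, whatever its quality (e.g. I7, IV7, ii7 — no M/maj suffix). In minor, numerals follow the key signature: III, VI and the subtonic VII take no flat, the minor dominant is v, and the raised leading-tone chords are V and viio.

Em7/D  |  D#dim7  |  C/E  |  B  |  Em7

Em7/D: root E is the tonic; minor seventh chord there is i42.
D#dim7: root D# is the leading tone; fully diminished seventh chord there is viio7.
C/E: root C is the submediant; major triad there is VI6.
B: major triad on B = scale degree 5 → V.
Em7: minor seventh chord on E = scale degree 1 → i7.

i42 - viio7 - VI6 - V - i7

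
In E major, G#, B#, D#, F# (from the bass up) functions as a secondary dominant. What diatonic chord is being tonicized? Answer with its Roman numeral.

The chord is a dominant seventh chord on G#.
A dominant resolves down a perfect fifth: G# → C#. In E major, C# is scale degree 6, i.e. vi.

vi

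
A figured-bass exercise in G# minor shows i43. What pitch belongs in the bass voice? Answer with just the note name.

D#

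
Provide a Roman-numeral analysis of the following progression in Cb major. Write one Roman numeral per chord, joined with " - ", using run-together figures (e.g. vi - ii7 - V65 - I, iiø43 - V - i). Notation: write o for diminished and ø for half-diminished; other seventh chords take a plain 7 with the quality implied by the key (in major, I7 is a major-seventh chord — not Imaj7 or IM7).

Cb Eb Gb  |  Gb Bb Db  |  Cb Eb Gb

Cb-Eb-Gb has root Cb, degree 1 in Cb major, so I.
Gb-Bb-Db: major triad on Gb = scale degree 5 → V.
Cb-Eb-Gb: root Cb is the tonic; major triad there is I.

I - V - I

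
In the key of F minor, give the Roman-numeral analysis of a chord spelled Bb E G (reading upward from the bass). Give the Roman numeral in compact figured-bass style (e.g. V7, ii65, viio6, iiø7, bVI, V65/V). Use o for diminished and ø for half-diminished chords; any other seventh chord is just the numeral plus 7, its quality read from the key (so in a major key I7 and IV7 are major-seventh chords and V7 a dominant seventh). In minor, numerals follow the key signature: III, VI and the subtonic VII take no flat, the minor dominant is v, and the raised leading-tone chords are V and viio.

viio64

Stacked in thirds the chord is E-G-Bb: a diminished triad on E.
E is scale degree 7 in F minor, and a diminished triad on that degree is written viio.
With Bb in the bass the chord is in second inversion, so the figured bass is 64.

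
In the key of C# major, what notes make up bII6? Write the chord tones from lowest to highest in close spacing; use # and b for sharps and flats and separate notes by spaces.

F# A D

bII6 is the Neapolitan sixth — a major triad on the lowered second degree, here in its customary first inversion. In C# major that root is D.
So the chord is D-F#-A.
The figured bass 6 indicates first inversion, placing the third (F#) in the bass: F#-A-D.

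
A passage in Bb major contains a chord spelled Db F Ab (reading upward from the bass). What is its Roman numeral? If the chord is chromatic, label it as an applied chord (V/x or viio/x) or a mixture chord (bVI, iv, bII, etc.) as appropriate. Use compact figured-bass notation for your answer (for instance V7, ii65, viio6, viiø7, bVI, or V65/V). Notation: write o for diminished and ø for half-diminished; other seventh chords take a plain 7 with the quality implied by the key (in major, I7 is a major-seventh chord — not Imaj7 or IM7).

bIII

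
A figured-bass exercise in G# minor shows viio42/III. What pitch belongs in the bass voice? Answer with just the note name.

G

The applied chord viio42/III is rooted on A#: A#-C#-E-G.
The figure 42 means third inversion — the seventh is in the bass.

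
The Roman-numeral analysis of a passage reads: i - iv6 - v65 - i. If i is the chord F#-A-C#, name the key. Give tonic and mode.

i is given as F#-A-C# — a minor triad with root F#.
If F# is scale degree 1 and the mode makes that degree carry a minor triad, the tonic is F# and the mode is minor.

F# minor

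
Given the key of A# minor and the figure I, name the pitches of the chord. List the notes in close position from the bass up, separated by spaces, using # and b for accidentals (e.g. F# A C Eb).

Scale degree 1 in A# minor is A#; here the chord built on it is altered to a major triad. I is the major tonic (Picardy third), borrowed from the parallel major.
So the chord is A#-C##-E#, a major triad.

A# C## E#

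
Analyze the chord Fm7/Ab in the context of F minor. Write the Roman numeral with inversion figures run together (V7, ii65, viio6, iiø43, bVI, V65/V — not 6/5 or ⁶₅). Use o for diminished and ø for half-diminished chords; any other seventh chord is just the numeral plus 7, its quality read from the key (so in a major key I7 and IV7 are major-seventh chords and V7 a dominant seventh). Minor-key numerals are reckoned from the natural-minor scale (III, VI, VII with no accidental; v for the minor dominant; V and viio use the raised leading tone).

i65

Stacked in thirds the chord is F-Ab-C-Eb: a minor seventh chord on F.
F is scale degree 1 in F minor, and a minor seventh chord on that degree is written i7.
With Ab in the bass the chord is in first inversion, so the figured bass is 65.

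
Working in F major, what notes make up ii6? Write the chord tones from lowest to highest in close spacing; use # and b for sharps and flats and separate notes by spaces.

Bb D G

The numeral's case and figure indicate a minor triad. In F major its root, the supertonic, is G.
Stacking thirds from G gives G-Bb-D.
With the 6 figure the chord is in first inversion; from the bass Bb upward in close position it reads Bb-D-G.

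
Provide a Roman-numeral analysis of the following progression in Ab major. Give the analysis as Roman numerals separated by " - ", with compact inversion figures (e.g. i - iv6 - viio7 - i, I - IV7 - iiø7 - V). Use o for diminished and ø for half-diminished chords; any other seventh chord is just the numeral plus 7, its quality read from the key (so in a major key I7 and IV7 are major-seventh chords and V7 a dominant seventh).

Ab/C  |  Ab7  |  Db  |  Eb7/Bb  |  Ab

Ab/C: root Ab is the tonic; major triad there is I6.
Ab7: a dominant seventh chord on Ab, the applied dominant of IV → V7/IV.
Db has root Db, degree 4 in Ab major, so IV.
Eb7/Bb: dominant seventh chord on Eb = scale degree 5 → V43.
Ab: major triad on Ab = scale degree 1 → I.

I6 - V7/IV - IV - V43 - I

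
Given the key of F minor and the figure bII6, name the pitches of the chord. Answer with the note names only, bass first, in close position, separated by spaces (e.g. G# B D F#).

Bb Db Gb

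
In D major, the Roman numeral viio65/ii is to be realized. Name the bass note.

The applied chord viio65/ii is rooted on D#: D#-F#-A-C.
The figure 65 means first inversion — the third is in the bass.

F#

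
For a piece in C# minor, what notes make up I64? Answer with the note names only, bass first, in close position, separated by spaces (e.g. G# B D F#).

G# C# E#

Scale degree 1 in C# minor is C#; here the chord built on it is altered to a major triad. I64 is the major tonic (Picardy third), borrowed from the parallel major.
So the chord is C#-E#-G#.
The figured bass 64 indicates second inversion, placing the fifth (G#) in the bass: G#-C#-E#.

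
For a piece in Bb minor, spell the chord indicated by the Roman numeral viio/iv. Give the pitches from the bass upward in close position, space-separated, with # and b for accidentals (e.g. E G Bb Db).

viio/iv is a secondary leading-tone chord. The target iv is Eb in Bb minor; the applied chord is rooted a semitone below, on D.
Building a diminished triad on D gives D-F-Ab.

D F Ab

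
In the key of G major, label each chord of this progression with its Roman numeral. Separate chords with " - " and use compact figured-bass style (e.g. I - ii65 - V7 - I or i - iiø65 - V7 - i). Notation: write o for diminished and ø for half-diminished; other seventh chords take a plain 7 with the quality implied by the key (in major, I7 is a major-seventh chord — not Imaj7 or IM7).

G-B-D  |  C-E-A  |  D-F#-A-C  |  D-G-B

I - ii6 - V7 - I64

G-B-D: root G is the tonic; major triad there is I.
C-E-A: minor triad on A = scale degree 2 → ii6.
D-F#-A-C has root D, degree 5 in G major, so V7.
D-G-B: root G is the tonic; major triad there is I64.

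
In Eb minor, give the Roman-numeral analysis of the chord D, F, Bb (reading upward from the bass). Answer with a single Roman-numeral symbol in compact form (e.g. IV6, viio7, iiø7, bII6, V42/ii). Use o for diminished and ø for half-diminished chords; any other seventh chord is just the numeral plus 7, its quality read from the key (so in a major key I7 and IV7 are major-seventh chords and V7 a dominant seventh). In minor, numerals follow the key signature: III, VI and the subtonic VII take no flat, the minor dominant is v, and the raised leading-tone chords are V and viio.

V6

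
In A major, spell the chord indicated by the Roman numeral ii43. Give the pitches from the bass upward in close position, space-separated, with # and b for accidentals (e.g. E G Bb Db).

The numeral's case and figure indicate a minor seventh chord. In A major its root, scale degree 2, is B.
Stacking thirds from B gives B-D-F#-A.
With the 43 figure the chord is in second inversion; from the bass F# upward in close position it reads F#-A-B-D.

F# A B D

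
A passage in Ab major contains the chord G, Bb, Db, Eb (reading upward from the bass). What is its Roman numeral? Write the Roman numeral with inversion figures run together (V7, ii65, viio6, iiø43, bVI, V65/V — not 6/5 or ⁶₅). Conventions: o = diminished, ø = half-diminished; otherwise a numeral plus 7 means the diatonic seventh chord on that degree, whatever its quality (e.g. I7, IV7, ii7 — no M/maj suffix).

V65

The pitches Eb-G-Bb-Db form a dominant seventh chord rooted on Eb.
In Ab major, Eb is the dominant; the diatonic dominant seventh chord there is V7.
With G in the bass the chord is in first inversion, so the figured bass is 65.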